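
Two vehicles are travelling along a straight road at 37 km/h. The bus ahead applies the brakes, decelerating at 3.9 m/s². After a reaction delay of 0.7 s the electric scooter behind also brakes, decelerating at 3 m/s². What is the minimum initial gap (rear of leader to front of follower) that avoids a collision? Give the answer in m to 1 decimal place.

Minimum gap ≈ 11.3 m

37 km/h ÷ 3.6 = 10.2778 m/s.
Leader travels v²/(2a_L) = 105.633 / 7.800 = 13.543 m before stopping.
Follower covers v·t_r = 10.2778 × 0.7 = 7.194 m while reacting, then v²/(2a_F) = 105.633 / 6.000 = 17.605 m while braking, for a total of 7.194 + 17.605 = 24.799 m.
Since a_F ≤ a_L and the follower starts braking later, the follower is never slower than the leader, so the closest approach is when both have stopped.
Minimum gap = 24.799 − 13.543 = 11.256 m.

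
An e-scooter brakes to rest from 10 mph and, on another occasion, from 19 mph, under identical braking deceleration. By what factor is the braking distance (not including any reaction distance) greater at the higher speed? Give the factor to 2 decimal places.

Factor ≈ 3.61

Braking distance d = v²/(2a), so with a fixed, d ∝ v².
Factor = (19/10)² = 1.9000² = 3.6100.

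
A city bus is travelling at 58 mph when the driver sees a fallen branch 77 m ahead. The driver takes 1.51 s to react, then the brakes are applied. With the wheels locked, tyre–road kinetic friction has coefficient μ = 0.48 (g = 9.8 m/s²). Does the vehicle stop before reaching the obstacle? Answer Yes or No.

58 mph × 0.44704 = 25.9283 m/s.
a = μg = 0.48 × 9.8 = 4.704 m/s².
Reaction distance = 25.9283 × 1.51 = 39.152 m.
Braking distance = v²/(2a) = 672.277 / 9.408 = 71.458 m.
Total stopping distance = 39.152 + 71.458 = 110.610 m, vs 77 m available — it cannot stop in time and overshoots by 110.610 − 77 = 33.610 m.

No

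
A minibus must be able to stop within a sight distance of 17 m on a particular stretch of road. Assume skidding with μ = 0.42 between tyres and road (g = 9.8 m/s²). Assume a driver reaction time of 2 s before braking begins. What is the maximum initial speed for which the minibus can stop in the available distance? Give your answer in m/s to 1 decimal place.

Maximum speed ≈ 6.2 m/s

a = μg = 0.42 × 9.8 = 4.116 m/s².
Stopping distance: v·t_r + v²/(2a) = 17 with t_r = 2 s and a = 4.116 m/s².
So v² + 16.464 v − 139.94 = 0.
Positive root: v = −a·t_r + √((a·t_r)² + 2a·d) = −8.232 + √(67.766 + 139.94) = 6.1800 m/s.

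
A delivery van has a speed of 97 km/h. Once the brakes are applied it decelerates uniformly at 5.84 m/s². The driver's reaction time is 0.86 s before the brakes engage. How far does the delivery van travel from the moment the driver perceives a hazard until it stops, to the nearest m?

97 km/h ÷ 3.6 = 26.9444 m/s.
Reaction distance = v·t_r = 26.9444 × 0.86 = 23.172 m.
Braking distance = v²/(2a) = 26.9444² / (2 × 5.840) = 726.001 / 11.680 = 62.158 m.
Total = 23.172 + 62.158 = 85.330 m.

Total stopping distance ≈ 85 m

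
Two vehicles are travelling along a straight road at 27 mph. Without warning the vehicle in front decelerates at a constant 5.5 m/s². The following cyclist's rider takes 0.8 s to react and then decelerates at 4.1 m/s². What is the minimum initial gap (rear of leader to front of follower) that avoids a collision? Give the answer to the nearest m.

Minimum gap ≈ 14 m

27 mph × 0.44704 = 12.0701 m/s.
Leader travels v²/(2a_L) = 145.687 / 11.000 = 13.244 m before stopping.
Follower covers v·t_r = 12.0701 × 0.8 = 9.656 m while reacting, then v²/(2a_F) = 145.687 / 8.200 = 17.767 m while braking, for a total of 9.656 + 17.767 = 27.423 m.
Since a_F ≤ a_L and the follower starts braking later, the follower is never slower than the leader, so the closest approach is when both have stopped.
Minimum gap = 27.423 − 13.244 = 14.179 m.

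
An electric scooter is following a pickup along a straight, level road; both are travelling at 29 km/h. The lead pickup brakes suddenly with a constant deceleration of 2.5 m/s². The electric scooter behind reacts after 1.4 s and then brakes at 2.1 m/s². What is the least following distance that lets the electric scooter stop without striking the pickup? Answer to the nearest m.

Minimum gap ≈ 14 m

29 km/h ÷ 3.6 = 8.0556 m/s.
Leader travels v²/(2a_L) = 64.893 / 5.000 = 12.979 m before stopping.
Follower covers v·t_r = 8.0556 × 1.4 = 11.278 m while reacting, then v²/(2a_F) = 64.893 / 4.200 = 15.451 m while braking, for a total of 11.278 + 15.451 = 26.729 m.
Since a_F ≤ a_L and the follower starts braking later, the follower is never slower than the leader, so the closest approach is when both have stopped.
Minimum gap = 26.729 − 12.979 = 13.750 m.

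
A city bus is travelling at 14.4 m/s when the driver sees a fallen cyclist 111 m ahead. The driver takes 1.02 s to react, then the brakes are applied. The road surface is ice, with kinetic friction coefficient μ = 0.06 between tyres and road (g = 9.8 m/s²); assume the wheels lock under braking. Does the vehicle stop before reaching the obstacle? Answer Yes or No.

a = μg = 0.06 × 9.8 = 0.588 m/s².
Reaction distance = 14.4000 × 1.02 = 14.688 m.
Braking distance = v²/(2a) = 207.360 / 1.176 = 176.327 m.
Total stopping distance = 14.688 + 176.327 = 191.015 m, vs 111 m available — it cannot stop in time and overshoots by 191.015 − 111 = 80.015 m.

No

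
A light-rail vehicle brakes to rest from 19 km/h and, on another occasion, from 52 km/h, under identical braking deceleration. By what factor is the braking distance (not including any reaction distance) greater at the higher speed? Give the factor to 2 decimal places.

Braking distance d = v²/(2a), so with a fixed, d ∝ v².
Factor = (52/19)² = 2.7368² = 7.4901.

Factor ≈ 7.49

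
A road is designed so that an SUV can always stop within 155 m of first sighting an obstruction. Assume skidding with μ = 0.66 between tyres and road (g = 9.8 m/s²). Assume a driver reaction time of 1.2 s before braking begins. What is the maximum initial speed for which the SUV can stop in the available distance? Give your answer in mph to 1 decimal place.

a = μg = 0.66 × 9.8 = 6.468 m/s².
Stopping distance: v·t_r + v²/(2a) = 155 with t_r = 1.2 s and a = 6.468 m/s².
So v² + 15.523 v − 2005.08 = 0.
Positive root: v = −a·t_r + √((a·t_r)² + 2a·d) = −7.762 + √(60.249 + 2005.08) = 37.6839 m/s.
37.6839 m/s ÷ 0.44704 = 84.296 mph.

Maximum speed ≈ 84.3 mph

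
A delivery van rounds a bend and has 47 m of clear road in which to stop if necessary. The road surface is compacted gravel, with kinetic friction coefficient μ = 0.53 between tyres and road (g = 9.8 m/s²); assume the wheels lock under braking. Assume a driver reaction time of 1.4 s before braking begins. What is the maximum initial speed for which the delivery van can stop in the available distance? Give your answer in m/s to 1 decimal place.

a = μg = 0.53 × 9.8 = 5.194 m/s².
Stopping distance: v·t_r + v²/(2a) = 47 with t_r = 1.4 s and a = 5.194 m/s².
So v² + 14.543 v − 488.24 = 0.
Positive root: v = −a·t_r + √((a·t_r)² + 2a·d) = −7.272 + √(52.882 + 488.24) = 15.9900 m/s.

Maximum speed ≈ 16.0 m/s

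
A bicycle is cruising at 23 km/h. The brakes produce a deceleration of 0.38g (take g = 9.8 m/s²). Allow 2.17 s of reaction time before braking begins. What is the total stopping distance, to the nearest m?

Total stopping distance ≈ 19 m

23 km/h ÷ 3.6 = 6.3889 m/s.
a = 0.38 × 9.8 = 3.724 m/s².
Reaction distance = v·t_r = 6.3889 × 2.17 = 13.864 m.
Braking distance = v²/(2a) = 6.3889² / (2 × 3.724) = 40.818 / 7.448 = 5.480 m.
Total = 13.864 + 5.480 = 19.344 m.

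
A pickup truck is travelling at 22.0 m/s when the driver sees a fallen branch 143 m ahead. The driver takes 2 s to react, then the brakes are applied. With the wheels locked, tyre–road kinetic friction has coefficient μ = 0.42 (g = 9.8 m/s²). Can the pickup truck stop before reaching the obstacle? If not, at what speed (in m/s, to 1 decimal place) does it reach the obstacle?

a = μg = 0.42 × 9.8 = 4.116 m/s².
Reaction distance = 22.0000 × 2 = 44.000 m.
Braking distance = v²/(2a) = 484.000 / 8.232 = 58.795 m.
Total stopping distance = 44.000 + 58.795 = 102.795 m, vs 143 m available — it stops with 143 − 102.795 = 40.205 m to spare.

Yes — it stops about 40.2 m short of the obstacle, so it never reaches it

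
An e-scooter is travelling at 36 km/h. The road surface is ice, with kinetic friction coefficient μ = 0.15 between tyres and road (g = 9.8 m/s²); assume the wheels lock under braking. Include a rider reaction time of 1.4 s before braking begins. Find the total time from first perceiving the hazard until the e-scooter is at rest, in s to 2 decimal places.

Total time ≈ 8.20 s

36 km/h ÷ 3.6 = 10.0000 m/s.
a = μg = 0.15 × 9.8 = 1.470 m/s².
Braking time = v/a = 10.0000 / 1.470 = 6.803 s.
Total = 1.4 + 6.803 = 8.203 s.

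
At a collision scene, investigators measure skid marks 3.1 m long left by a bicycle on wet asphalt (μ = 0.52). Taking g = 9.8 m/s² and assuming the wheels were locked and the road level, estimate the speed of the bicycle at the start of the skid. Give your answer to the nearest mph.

Deceleration a = μg = 0.52 × 9.8 = 5.096 m/s².
v = √(2a·d) = √(2 × 5.096 × 3.1) = √31.595 = 5.6209 m/s.
= 5.6209 ÷ 0.44704 = 12.574 mph.

Initial speed ≈ 13 mph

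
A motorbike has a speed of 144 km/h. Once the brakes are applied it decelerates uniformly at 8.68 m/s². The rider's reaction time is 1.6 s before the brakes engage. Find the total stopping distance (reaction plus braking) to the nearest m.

Total stopping distance ≈ 156 m

144 km/h ÷ 3.6 = 40.0000 m/s.
Reaction distance = v·t_r = 40.0000 × 1.6 = 64.000 m.
Braking distance = v²/(2a) = 40.0000² / (2 × 8.680) = 1600.000 / 17.360 = 92.166 m.
Total = 64.000 + 92.166 = 156.166 m.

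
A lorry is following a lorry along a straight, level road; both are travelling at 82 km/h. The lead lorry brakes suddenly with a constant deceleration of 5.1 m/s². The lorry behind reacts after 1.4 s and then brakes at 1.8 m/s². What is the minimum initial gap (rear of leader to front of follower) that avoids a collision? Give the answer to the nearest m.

Minimum gap ≈ 125 m

82 km/h ÷ 3.6 = 22.7778 m/s.
Leader travels v²/(2a_L) = 518.828 / 10.200 = 50.865 m before stopping.
Follower covers v·t_r = 22.7778 × 1.4 = 31.889 m while reacting, then v²/(2a_F) = 518.828 / 3.600 = 144.119 m while braking, for a total of 31.889 + 144.119 = 176.008 m.
Since a_F ≤ a_L and the follower starts braking later, the follower is never slower than the leader, so the closest approach is when both have stopped.
Minimum gap = 176.008 − 50.865 = 125.143 m.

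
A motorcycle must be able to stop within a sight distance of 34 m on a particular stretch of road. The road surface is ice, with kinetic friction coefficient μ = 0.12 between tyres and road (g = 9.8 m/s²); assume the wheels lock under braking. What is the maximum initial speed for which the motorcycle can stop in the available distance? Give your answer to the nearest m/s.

Maximum speed ≈ 9 m/s

a = μg = 0.12 × 9.8 = 1.176 m/s².
v²/(2a) = d ⇒ v = √(2 × 1.176 × 34) = √79.97 = 8.9426 m/s.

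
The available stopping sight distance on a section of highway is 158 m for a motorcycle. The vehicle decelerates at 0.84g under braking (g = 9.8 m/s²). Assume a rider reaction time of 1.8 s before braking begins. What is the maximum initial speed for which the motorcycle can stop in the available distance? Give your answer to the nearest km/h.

Maximum speed ≈ 138 km/h

a = 0.84 × 9.8 = 8.232 m/s².
Stopping distance: v·t_r + v²/(2a) = 158 with t_r = 1.8 s and a = 8.232 m/s².
So v² + 29.635 v − 2601.31 = 0.
Positive root: v = −a·t_r + √((a·t_r)² + 2a·d) = −14.818 + √(219.573 + 2601.31) = 38.2940 m/s.
38.2940 m/s × 3.6 = 137.858 km/h.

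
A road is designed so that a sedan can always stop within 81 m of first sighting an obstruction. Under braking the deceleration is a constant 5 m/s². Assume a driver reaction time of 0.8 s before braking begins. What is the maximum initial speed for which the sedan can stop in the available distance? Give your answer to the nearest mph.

Maximum speed ≈ 55 mph

Stopping distance: v·t_r + v²/(2a) = 81 with t_r = 0.8 s and a = 5.000 m/s².
So v² + 8.000 v − 810.00 = 0.
Positive root: v = −a·t_r + √((a·t_r)² + 2a·d) = −4.000 + √(16.000 + 810.00) = 24.7402 m/s.
24.7402 m/s ÷ 0.44704 = 55.342 mph.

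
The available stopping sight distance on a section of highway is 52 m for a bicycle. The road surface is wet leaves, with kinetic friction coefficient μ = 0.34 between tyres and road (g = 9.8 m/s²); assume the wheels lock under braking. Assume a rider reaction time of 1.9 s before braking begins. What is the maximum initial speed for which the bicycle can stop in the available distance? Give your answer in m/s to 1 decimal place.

Maximum speed ≈ 13.3 m/s

a = μg = 0.34 × 9.8 = 3.332 m/s².
Stopping distance: v·t_r + v²/(2a) = 52 with t_r = 1.9 s and a = 3.332 m/s².
So v² + 12.662 v − 346.53 = 0.
Positive root: v = −a·t_r + √((a·t_r)² + 2a·d) = −6.331 + √(40.082 + 346.53) = 13.3315 m/s.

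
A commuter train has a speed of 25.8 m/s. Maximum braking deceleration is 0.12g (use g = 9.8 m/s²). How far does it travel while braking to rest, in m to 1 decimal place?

Braking distance ≈ 283.0 m

a = 0.12 × 9.8 = 1.176 m/s².
Braking distance = v²/(2a) = 25.8000² / (2 × 1.176) = 665.640 / 2.352 = 283.010 m.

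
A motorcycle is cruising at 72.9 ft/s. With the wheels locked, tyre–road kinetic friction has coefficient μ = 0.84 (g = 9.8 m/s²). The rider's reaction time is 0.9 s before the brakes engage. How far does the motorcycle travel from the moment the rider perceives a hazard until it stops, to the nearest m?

Total stopping distance ≈ 50 m

72.9 ft/s × 0.3048 = 22.2199 m/s.
a = μg = 0.84 × 9.8 = 8.232 m/s².
Reaction distance = v·t_r = 22.2199 × 0.9 = 19.998 m.
Braking distance = v²/(2a) = 22.2199² / (2 × 8.232) = 493.724 / 16.464 = 29.988 m.
Total = 19.998 + 29.988 = 49.986 m.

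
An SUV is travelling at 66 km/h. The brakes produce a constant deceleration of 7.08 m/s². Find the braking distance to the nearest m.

66 km/h ÷ 3.6 = 18.3333 m/s.
Braking distance = v²/(2a) = 18.3333² / (2 × 7.080) = 336.110 / 14.160 = 23.737 m.

Braking distance ≈ 24 m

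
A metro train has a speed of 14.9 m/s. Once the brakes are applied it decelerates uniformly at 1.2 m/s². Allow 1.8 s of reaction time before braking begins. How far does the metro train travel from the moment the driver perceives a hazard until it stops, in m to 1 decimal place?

Total stopping distance ≈ 119.3 m

Reaction distance = v·t_r = 14.9000 × 1.8 = 26.820 m.
Braking distance = v²/(2a) = 14.9000² / (2 × 1.200) = 222.010 / 2.400 = 92.504 m.
Total = 26.820 + 92.504 = 119.324 m.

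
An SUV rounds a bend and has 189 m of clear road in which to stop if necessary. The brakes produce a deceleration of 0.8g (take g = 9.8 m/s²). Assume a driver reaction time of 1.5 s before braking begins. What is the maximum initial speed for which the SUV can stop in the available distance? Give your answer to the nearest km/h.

a = 0.8 × 9.8 = 7.840 m/s².
Stopping distance: v·t_r + v²/(2a) = 189 with t_r = 1.5 s and a = 7.840 m/s².
So v² + 23.520 v − 2963.52 = 0.
Positive root: v = −a·t_r + √((a·t_r)² + 2a·d) = −11.760 + √(138.298 + 2963.52) = 43.9340 m/s.
43.9340 m/s × 3.6 = 158.162 km/h.

Maximum speed ≈ 158 km/h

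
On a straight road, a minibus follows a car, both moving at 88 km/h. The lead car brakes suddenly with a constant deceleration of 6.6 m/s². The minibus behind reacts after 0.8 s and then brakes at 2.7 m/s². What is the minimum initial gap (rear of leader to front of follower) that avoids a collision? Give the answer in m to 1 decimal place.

88 km/h ÷ 3.6 = 24.4444 m/s.
Leader travels v²/(2a_L) = 597.529 / 13.200 = 45.267 m before stopping.
Follower covers v·t_r = 24.4444 × 0.8 = 19.556 m while reacting, then v²/(2a_F) = 597.529 / 5.400 = 110.654 m while braking, for a total of 19.556 + 110.654 = 130.210 m.
Since a_F ≤ a_L and the follower starts braking later, the follower is never slower than the leader, so the closest approach is when both have stopped.
Minimum gap = 130.210 − 45.267 = 84.943 m.

Minimum gap ≈ 84.9 m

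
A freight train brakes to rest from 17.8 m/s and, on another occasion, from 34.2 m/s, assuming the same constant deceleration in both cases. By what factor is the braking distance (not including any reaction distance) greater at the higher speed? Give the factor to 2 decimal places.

Braking distance d = v²/(2a), so with a fixed, d ∝ v².
Factor = (34.2/17.8)² = 1.9213² = 3.6914.

Factor ≈ 3.69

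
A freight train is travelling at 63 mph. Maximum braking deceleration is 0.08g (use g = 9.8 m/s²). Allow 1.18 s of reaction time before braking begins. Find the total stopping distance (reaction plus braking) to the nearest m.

Total stopping distance ≈ 539 m

63 mph × 0.44704 = 28.1635 m/s.
a = 0.08 × 9.8 = 0.784 m/s².
Reaction distance = v·t_r = 28.1635 × 1.18 = 33.233 m.
Braking distance = v²/(2a) = 28.1635² / (2 × 0.784) = 793.183 / 1.568 = 505.857 m.
Total = 33.233 + 505.857 = 539.090 m.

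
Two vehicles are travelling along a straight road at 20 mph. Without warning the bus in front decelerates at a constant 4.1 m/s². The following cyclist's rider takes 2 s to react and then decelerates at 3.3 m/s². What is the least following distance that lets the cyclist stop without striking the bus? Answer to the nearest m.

Minimum gap ≈ 20 m

20 mph × 0.44704 = 8.9408 m/s.
Leader travels v²/(2a_L) = 79.938 / 8.200 = 9.749 m before stopping.
Follower covers v·t_r = 8.9408 × 2 = 17.882 m while reacting, then v²/(2a_F) = 79.938 / 6.600 = 12.112 m while braking, for a total of 17.882 + 12.112 = 29.994 m.
Since a_F ≤ a_L and the follower starts braking later, the follower is never slower than the leader, so the closest approach is when both have stopped.
Minimum gap = 29.994 − 9.749 = 20.245 m.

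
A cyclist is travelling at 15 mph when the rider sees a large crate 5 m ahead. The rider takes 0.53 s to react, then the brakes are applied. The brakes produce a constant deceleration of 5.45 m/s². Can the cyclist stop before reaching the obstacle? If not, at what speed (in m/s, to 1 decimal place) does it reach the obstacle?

No — it strikes the obstacle at 5.4 m/s

15 mph × 0.44704 = 6.7056 m/s.
Reaction distance = 6.7056 × 0.53 = 3.554 m.
Braking distance needed to stop: v²/(2a) = 44.965 / 10.900 = 4.125 m, so total needed = 3.554 + 4.125 = 7.679 m > 5 m — it cannot stop.
Distance remaining when braking begins: 5 − 3.554 = 1.446 m.
v² = v₀² − 2a·d = 44.965 − 2 × 5.450 × 1.446 = 29.204 m²/s².
v = √29.204 = 5.404 m/s.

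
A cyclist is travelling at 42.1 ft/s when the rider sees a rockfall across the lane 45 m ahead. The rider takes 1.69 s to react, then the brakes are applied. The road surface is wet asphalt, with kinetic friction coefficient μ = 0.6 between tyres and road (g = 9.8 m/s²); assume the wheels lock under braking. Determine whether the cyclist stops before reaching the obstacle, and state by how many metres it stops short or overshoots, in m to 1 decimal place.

42.1 ft/s × 0.3048 = 12.8321 m/s.
a = μg = 0.6 × 9.8 = 5.880 m/s².
Reaction distance = 12.8321 × 1.69 = 21.686 m.
Braking distance = v²/(2a) = 164.663 / 11.760 = 14.002 m.
Total stopping distance = 21.686 + 14.002 = 35.688 m, vs 45 m available — it stops with 45 − 35.688 = 9.312 m to spare.

Yes — it stops 9.3 m short of the obstacle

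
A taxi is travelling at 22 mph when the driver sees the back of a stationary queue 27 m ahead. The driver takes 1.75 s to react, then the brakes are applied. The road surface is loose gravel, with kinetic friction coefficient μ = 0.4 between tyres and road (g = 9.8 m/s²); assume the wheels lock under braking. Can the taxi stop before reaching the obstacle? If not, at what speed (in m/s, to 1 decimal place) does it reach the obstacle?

22 mph × 0.44704 = 9.8349 m/s.
a = μg = 0.4 × 9.8 = 3.920 m/s².
Reaction distance = 9.8349 × 1.75 = 17.211 m.
Braking distance needed to stop: v²/(2a) = 96.725 / 7.840 = 12.337 m, so total needed = 17.211 + 12.337 = 29.548 m > 27 m — it cannot stop.
Distance remaining when braking begins: 27 − 17.211 = 9.789 m.
v² = v₀² − 2a·d = 96.725 − 2 × 3.920 × 9.789 = 19.979 m²/s².
v = √19.979 = 4.470 m/s.

No — it strikes the obstacle at 4.5 m/s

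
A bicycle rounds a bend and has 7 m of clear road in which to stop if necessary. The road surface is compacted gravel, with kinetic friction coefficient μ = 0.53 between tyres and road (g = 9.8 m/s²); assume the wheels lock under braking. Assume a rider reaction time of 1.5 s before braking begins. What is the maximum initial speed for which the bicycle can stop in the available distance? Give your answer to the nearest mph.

Maximum speed ≈ 8 mph

a = μg = 0.53 × 9.8 = 5.194 m/s².
Stopping distance: v·t_r + v²/(2a) = 7 with t_r = 1.5 s and a = 5.194 m/s².
So v² + 15.582 v − 72.72 = 0.
Positive root: v = −a·t_r + √((a·t_r)² + 2a·d) = −7.791 + √(60.700 + 72.72) = 3.7598 m/s.
3.7598 m/s ÷ 0.44704 = 8.410 mph.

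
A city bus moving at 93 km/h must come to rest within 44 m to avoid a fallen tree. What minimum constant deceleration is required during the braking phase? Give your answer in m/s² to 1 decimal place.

93 km/h ÷ 3.6 = 25.8333 m/s.
v² = 2a·d ⇒ a = v²/(2d) = 25.8333² / (2 × 44.000) = 667.359 / 88.000 = 7.5836 m/s².

Required deceleration ≈ 7.6 m/s²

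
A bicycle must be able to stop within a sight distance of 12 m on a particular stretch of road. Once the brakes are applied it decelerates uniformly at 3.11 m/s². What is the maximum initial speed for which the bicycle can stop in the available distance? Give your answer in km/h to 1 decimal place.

Maximum speed ≈ 31.1 km/h

v²/(2a) = d ⇒ v = √(2 × 3.110 × 12) = √74.64 = 8.6394 m/s.
8.6394 m/s × 3.6 = 31.102 km/h.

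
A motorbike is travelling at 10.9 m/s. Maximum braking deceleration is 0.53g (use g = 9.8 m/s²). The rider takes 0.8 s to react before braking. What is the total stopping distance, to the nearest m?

Total stopping distance ≈ 20 m

a = 0.53 × 9.8 = 5.194 m/s².
Reaction distance = v·t_r = 10.9000 × 0.8 = 8.720 m.
Braking distance = v²/(2a) = 10.9000² / (2 × 5.194) = 118.810 / 10.388 = 11.437 m.
Total = 8.720 + 11.437 = 20.157 m.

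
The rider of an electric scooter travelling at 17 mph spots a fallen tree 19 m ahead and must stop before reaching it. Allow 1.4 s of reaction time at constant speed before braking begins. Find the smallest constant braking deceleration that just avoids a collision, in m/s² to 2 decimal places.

17 mph × 0.44704 = 7.5997 m/s.
Distance covered during reaction = 7.5997 × 1.4 = 10.640 m.
Distance available for braking: 19 − 10.640 = 8.360 m.
v² = 2a·d ⇒ a = v²/(2d) = 7.5997² / (2 × 8.360) = 57.755 / 16.720 = 3.4542 m/s².

Required deceleration ≈ 3.45 m/s²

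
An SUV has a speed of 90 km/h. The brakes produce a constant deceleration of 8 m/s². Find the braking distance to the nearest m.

Braking distance ≈ 39 m

90 km/h ÷ 3.6 = 25.0000 m/s.
Braking distance = v²/(2a) = 25.0000² / (2 × 8.000) = 625.000 / 16.000 = 39.062 m.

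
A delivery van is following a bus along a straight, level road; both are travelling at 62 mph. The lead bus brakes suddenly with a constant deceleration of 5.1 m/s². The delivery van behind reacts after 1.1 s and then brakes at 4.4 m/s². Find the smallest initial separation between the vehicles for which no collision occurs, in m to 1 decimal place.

62 mph × 0.44704 = 27.7165 m/s.
Leader travels v²/(2a_L) = 768.204 / 10.200 = 75.314 m before stopping.
Follower covers v·t_r = 27.7165 × 1.1 = 30.488 m while reacting, then v²/(2a_F) = 768.204 / 8.800 = 87.296 m while braking, for a total of 30.488 + 87.296 = 117.784 m.
Since a_F ≤ a_L and the follower starts braking later, the follower is never slower than the leader, so the closest approach is when both have stopped.
Minimum gap = 117.784 − 75.314 = 42.470 m.

Minimum gap ≈ 42.5 m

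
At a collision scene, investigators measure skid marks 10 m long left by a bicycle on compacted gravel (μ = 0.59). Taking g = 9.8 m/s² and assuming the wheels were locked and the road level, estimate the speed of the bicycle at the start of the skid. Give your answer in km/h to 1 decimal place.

Deceleration a = μg = 0.59 × 9.8 = 5.782 m/s².
v = √(2a·d) = √(2 × 5.782 × 10) = √115.640 = 10.7536 m/s.
= 10.7536 × 3.6 = 38.713 km/h.

Initial speed ≈ 38.7 km/h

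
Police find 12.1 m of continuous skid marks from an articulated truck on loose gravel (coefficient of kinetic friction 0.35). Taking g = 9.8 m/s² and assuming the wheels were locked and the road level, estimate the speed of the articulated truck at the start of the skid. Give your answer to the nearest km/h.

Deceleration a = μg = 0.35 × 9.8 = 3.430 m/s².
v = √(2a·d) = √(2 × 3.430 × 12.1) = √83.006 = 9.1108 m/s.
= 9.1108 × 3.6 = 32.799 km/h.

Initial speed ≈ 33 km/h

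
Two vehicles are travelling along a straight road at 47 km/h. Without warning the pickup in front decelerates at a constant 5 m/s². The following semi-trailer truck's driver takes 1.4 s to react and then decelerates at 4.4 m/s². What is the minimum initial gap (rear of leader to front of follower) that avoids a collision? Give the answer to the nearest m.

47 km/h ÷ 3.6 = 13.0556 m/s.
Leader travels v²/(2a_L) = 170.449 / 10.000 = 17.045 m before stopping.
Follower covers v·t_r = 13.0556 × 1.4 = 18.278 m while reacting, then v²/(2a_F) = 170.449 / 8.800 = 19.369 m while braking, for a total of 18.278 + 19.369 = 37.647 m.
Since a_F ≤ a_L and the follower starts braking later, the follower is never slower than the leader, so the closest approach is when both have stopped.
Minimum gap = 37.647 − 17.045 = 20.602 m.

Minimum gap ≈ 21 m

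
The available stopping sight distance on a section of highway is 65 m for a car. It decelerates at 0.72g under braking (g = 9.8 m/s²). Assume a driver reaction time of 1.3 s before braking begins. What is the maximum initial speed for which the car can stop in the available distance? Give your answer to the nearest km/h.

Maximum speed ≈ 81 km/h

a = 0.72 × 9.8 = 7.056 m/s².
Stopping distance: v·t_r + v²/(2a) = 65 with t_r = 1.3 s and a = 7.056 m/s².
So v² + 18.346 v − 917.28 = 0.
Positive root: v = −a·t_r + √((a·t_r)² + 2a·d) = −9.173 + √(84.144 + 917.28) = 22.4723 m/s.
22.4723 m/s × 3.6 = 80.900 km/h.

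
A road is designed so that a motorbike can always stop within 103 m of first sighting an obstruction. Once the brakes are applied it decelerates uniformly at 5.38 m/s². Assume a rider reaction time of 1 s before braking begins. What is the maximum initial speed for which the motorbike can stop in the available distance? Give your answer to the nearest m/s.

Stopping distance: v·t_r + v²/(2a) = 103 with t_r = 1 s and a = 5.380 m/s².
So v² + 10.760 v − 1108.28 = 0.
Positive root: v = −a·t_r + √((a·t_r)² + 2a·d) = −5.380 + √(28.944 + 1108.28) = 28.3428 m/s.

Maximum speed ≈ 28 m/s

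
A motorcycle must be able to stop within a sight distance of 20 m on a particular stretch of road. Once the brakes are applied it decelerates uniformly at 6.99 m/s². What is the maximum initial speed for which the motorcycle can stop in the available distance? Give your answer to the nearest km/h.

Maximum speed ≈ 60 km/h

v²/(2a) = d ⇒ v = √(2 × 6.990 × 20) = √279.60 = 16.7212 m/s.
16.7212 m/s × 3.6 = 60.196 km/h.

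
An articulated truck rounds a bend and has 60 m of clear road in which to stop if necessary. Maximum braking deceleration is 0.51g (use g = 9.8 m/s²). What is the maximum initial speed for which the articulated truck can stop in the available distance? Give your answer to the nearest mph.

Maximum speed ≈ 55 mph

a = 0.51 × 9.8 = 4.998 m/s².
v²/(2a) = d ⇒ v = √(2 × 4.998 × 60) = √599.76 = 24.4900 m/s.
24.4900 m/s ÷ 0.44704 = 54.783 mph.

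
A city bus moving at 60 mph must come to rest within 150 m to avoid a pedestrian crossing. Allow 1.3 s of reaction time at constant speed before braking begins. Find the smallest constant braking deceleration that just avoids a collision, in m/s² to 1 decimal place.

60 mph × 0.44704 = 26.8224 m/s.
Distance covered during reaction = 26.8224 × 1.3 = 34.869 m.
Distance available for braking: 150 − 34.869 = 115.131 m.
v² = 2a·d ⇒ a = v²/(2d) = 26.8224² / (2 × 115.131) = 719.441 / 230.262 = 3.1244 m/s².

Required deceleration ≈ 3.1 m/s²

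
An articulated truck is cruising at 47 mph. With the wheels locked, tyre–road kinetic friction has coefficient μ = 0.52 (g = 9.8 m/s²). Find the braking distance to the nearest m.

47 mph × 0.44704 = 21.0109 m/s.
a = μg = 0.52 × 9.8 = 5.096 m/s².
Braking distance = v²/(2a) = 21.0109² / (2 × 5.096) = 441.458 / 10.192 = 43.314 m.

Braking distance ≈ 43 m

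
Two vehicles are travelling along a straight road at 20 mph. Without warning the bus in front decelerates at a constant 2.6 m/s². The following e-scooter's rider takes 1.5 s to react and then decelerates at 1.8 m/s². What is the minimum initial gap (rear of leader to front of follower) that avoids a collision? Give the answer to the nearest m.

Minimum gap ≈ 20 m

20 mph × 0.44704 = 8.9408 m/s.
Leader travels v²/(2a_L) = 79.938 / 5.200 = 15.373 m before stopping.
Follower covers v·t_r = 8.9408 × 1.5 = 13.411 m while reacting, then v²/(2a_F) = 79.938 / 3.600 = 22.205 m while braking, for a total of 13.411 + 22.205 = 35.616 m.
Since a_F ≤ a_L and the follower starts braking later, the follower is never slower than the leader, so the closest approach is when both have stopped.
Minimum gap = 35.616 − 15.373 = 20.243 m.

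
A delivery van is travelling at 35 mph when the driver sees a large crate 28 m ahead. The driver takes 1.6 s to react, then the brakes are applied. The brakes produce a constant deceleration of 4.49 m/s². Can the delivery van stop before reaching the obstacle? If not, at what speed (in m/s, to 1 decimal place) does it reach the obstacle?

35 mph × 0.44704 = 15.6464 m/s.
Reaction distance = 15.6464 × 1.6 = 25.034 m.
Braking distance needed to stop: v²/(2a) = 244.810 / 8.980 = 27.262 m, so total needed = 25.034 + 27.262 = 52.296 m > 28 m — it cannot stop.
Distance remaining when braking begins: 28 − 25.034 = 2.966 m.
v² = v₀² − 2a·d = 244.810 − 2 × 4.490 × 2.966 = 218.175 m²/s².
v = √218.175 = 14.771 m/s.

No — it strikes the obstacle at 14.8 m/s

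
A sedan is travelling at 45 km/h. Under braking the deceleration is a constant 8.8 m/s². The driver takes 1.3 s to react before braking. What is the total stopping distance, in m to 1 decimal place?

45 km/h ÷ 3.6 = 12.5000 m/s.
Reaction distance = v·t_r = 12.5000 × 1.3 = 16.250 m.
Braking distance = v²/(2a) = 12.5000² / (2 × 8.800) = 156.250 / 17.600 = 8.878 m.
Total = 16.250 + 8.878 = 25.128 m.

Total stopping distance ≈ 25.1 m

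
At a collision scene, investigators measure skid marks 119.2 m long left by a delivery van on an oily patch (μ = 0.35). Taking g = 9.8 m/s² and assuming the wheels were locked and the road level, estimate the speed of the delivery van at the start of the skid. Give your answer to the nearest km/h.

Initial speed ≈ 103 km/h

Deceleration a = μg = 0.35 × 9.8 = 3.430 m/s².
v = √(2a·d) = √(2 × 3.430 × 119.2) = √817.712 = 28.5957 m/s.
= 28.5957 × 3.6 = 102.945 km/h.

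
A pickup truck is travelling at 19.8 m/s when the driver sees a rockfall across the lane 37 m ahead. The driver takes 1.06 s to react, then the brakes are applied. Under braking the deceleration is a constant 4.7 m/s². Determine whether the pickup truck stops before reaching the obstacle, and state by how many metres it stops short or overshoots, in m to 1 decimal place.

No — it overshoots by 25.7 m

Reaction distance = 19.8000 × 1.06 = 20.988 m.
Braking distance = v²/(2a) = 392.040 / 9.400 = 41.706 m.
Total stopping distance = 20.988 + 41.706 = 62.694 m, vs 37 m available — it cannot stop in time and overshoots by 62.694 − 37 = 25.694 m.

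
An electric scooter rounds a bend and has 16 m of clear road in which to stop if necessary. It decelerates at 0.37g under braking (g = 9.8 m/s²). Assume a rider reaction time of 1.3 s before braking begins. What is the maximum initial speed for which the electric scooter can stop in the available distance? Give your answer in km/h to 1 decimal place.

Maximum speed ≈ 25.4 km/h

a = 0.37 × 9.8 = 3.626 m/s².
Stopping distance: v·t_r + v²/(2a) = 16 with t_r = 1.3 s and a = 3.626 m/s².
So v² + 9.428 v − 116.03 = 0.
Positive root: v = −a·t_r + √((a·t_r)² + 2a·d) = −4.714 + √(22.222 + 116.03) = 7.0441 m/s.
7.0441 m/s × 3.6 = 25.359 km/h.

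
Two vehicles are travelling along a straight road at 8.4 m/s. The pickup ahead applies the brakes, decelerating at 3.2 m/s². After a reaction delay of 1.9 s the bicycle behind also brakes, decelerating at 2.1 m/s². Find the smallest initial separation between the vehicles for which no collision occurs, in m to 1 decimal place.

Leader travels v²/(2a_L) = 70.560 / 6.400 = 11.025 m before stopping.
Follower covers v·t_r = 8.4000 × 1.9 = 15.960 m while reacting, then v²/(2a_F) = 70.560 / 4.200 = 16.800 m while braking, for a total of 15.960 + 16.800 = 32.760 m.
Since a_F ≤ a_L and the follower starts braking later, the follower is never slower than the leader, so the closest approach is when both have stopped.
Minimum gap = 32.760 − 11.025 = 21.735 m.

Minimum gap ≈ 21.7 m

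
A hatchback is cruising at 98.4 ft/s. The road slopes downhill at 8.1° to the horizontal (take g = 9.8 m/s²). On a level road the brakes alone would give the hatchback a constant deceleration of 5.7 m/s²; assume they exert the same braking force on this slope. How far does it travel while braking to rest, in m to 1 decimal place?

Braking distance ≈ 104.1 m

98.4 ft/s × 0.3048 = 29.9923 m/s.
Gravity along the downhill slope reduces the braking deceleration: a_eff = 5.700 − 9.8·sin 8.1° = 5.700 − 1.381 = 4.319 m/s².
Braking distance = v²/(2a) = 29.9923² / (2 × 4.319) = 899.538 / 8.638 = 104.137 m.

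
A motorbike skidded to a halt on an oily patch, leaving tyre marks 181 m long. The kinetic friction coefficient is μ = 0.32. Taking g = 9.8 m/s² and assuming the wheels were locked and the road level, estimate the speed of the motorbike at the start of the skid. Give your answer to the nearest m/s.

Deceleration a = μg = 0.32 × 9.8 = 3.136 m/s².
v = √(2a·d) = √(2 × 3.136 × 181) = √1135.232 = 33.6932 m/s.

Initial speed ≈ 34 m/s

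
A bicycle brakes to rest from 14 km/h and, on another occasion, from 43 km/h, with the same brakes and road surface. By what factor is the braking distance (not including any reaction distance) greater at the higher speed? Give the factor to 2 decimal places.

Factor ≈ 9.43

Braking distance d = v²/(2a), so with a fixed, d ∝ v².
Factor = (43/14)² = 3.0714² = 9.4335.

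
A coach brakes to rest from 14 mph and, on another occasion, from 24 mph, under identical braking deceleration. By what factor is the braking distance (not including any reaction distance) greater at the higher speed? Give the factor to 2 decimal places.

Factor ≈ 2.94

Braking distance d = v²/(2a), so with a fixed, d ∝ v².
Factor = (24/14)² = 1.7143² = 2.9388.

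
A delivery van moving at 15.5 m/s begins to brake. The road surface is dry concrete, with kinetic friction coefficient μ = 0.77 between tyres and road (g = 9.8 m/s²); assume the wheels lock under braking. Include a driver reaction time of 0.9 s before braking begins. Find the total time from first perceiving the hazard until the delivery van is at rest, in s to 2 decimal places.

Total time ≈ 2.95 s

a = μg = 0.77 × 9.8 = 7.546 m/s².
Braking time = v/a = 15.5000 / 7.546 = 2.054 s.
Total = 0.9 + 2.054 = 2.954 s.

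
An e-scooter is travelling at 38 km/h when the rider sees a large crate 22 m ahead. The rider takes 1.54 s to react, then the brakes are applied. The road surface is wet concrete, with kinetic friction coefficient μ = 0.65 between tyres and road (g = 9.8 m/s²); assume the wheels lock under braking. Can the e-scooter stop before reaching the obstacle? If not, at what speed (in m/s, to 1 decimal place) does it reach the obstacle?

No — it strikes the obstacle at 6.2 m/s

38 km/h ÷ 3.6 = 10.5556 m/s.
a = μg = 0.65 × 9.8 = 6.370 m/s².
Reaction distance = 10.5556 × 1.54 = 16.256 m.
Braking distance needed to stop: v²/(2a) = 111.421 / 12.740 = 8.746 m, so total needed = 16.256 + 8.746 = 25.002 m > 22 m — it cannot stop.
Distance remaining when braking begins: 22 − 16.256 = 5.744 m.
v² = v₀² − 2a·d = 111.421 − 2 × 6.370 × 5.744 = 38.242 m²/s².
v = √38.242 = 6.184 m/s.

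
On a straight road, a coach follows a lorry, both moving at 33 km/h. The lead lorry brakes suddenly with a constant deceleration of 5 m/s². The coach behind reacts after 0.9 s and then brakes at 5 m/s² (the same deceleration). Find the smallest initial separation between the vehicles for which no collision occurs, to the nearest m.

33 km/h ÷ 3.6 = 9.1667 m/s.
Leader travels v²/(2a_L) = 84.028 / 10.000 = 8.403 m before stopping.
Follower covers v·t_r = 9.1667 × 0.9 = 8.250 m while reacting, then v²/(2a_F) = 84.028 / 10.000 = 8.403 m while braking, for a total of 8.250 + 8.403 = 16.653 m.
Since a_F ≤ a_L and the follower starts braking later, the follower is never slower than the leader, so the closest approach is when both have stopped.
Minimum gap = 16.653 − 8.403 = 8.250 m.

Minimum gap ≈ 8 m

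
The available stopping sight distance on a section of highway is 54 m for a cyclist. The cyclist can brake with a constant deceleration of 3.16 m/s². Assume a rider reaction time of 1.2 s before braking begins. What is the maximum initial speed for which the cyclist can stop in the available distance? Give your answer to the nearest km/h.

Stopping distance: v·t_r + v²/(2a) = 54 with t_r = 1.2 s and a = 3.160 m/s².
So v² + 7.584 v − 341.28 = 0.
Positive root: v = −a·t_r + √((a·t_r)² + 2a·d) = −3.792 + √(14.379 + 341.28) = 15.0669 m/s.
15.0669 m/s × 3.6 = 54.241 km/h.

Maximum speed ≈ 54 km/h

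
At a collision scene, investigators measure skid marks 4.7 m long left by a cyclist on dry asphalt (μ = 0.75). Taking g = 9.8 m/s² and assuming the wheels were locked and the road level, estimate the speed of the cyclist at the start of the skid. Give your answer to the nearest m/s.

Deceleration a = μg = 0.75 × 9.8 = 7.350 m/s².
v = √(2a·d) = √(2 × 7.350 × 4.7) = √69.090 = 8.3120 m/s.

Initial speed ≈ 8 m/s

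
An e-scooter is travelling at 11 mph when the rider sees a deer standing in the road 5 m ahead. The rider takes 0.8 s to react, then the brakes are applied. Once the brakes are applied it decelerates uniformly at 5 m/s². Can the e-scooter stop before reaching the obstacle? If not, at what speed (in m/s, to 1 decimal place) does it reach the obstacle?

11 mph × 0.44704 = 4.9174 m/s.
Reaction distance = 4.9174 × 0.8 = 3.934 m.
Braking distance needed to stop: v²/(2a) = 24.181 / 10.000 = 2.418 m, so total needed = 3.934 + 2.418 = 6.352 m > 5 m — it cannot stop.
Distance remaining when braking begins: 5 − 3.934 = 1.066 m.
v² = v₀² − 2a·d = 24.181 − 2 × 5.000 × 1.066 = 13.521 m²/s².
v = √13.521 = 3.677 m/s.

No — it strikes the obstacle at 3.7 m/s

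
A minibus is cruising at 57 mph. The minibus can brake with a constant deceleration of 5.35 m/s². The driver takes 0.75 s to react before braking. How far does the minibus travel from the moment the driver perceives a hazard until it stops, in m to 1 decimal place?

57 mph × 0.44704 = 25.4813 m/s.
Reaction distance = v·t_r = 25.4813 × 0.75 = 19.111 m.
Braking distance = v²/(2a) = 25.4813² / (2 × 5.350) = 649.297 / 10.700 = 60.682 m.
Total = 19.111 + 60.682 = 79.793 m.

Total stopping distance ≈ 79.8 m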